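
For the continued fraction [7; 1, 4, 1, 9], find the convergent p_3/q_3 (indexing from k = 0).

47/6

Using pₖ = aₖpₖ₋₁ + pₖ₋₂, qₖ = aₖqₖ₋₁ + qₖ₋₂ (with p₋₁=1, p₋₂=0, q₋₁=0, q₋₂=1):
  k=0: a=7, p=7, q=1
  k=1: a=1, p=8, q=1
  k=2: a=4, p=39, q=5
  k=3: a=1, p=47, q=6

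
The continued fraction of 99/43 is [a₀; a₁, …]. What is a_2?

99 = 2·43 + 13   →  a_0 = 2
43 = 3·13 + 4   →  a_1 = 3
13 = 3·4 + 1   →  a_2 = 3

3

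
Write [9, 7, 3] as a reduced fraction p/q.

201/22

Fold from the inside: start with 3/1.
  7 + 1/3 = 22/3
  9 + 3/22 = 201/22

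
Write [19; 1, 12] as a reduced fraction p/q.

Using pₖ = aₖpₖ₋₁ + pₖ₋₂ and qₖ = aₖqₖ₋₁ + qₖ₋₂:
  k=0: a=19, p=19, q=1
  k=1: a=1, p=20, q=1
  k=2: a=12, p=259, q=13

259/13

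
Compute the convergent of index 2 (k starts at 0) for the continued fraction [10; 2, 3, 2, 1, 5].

73/7

Using pₖ = aₖpₖ₋₁ + pₖ₋₂, qₖ = aₖqₖ₋₁ + qₖ₋₂ (with p₋₁=1, p₋₂=0, q₋₁=0, q₋₂=1):
  k=0: a=10, p=10, q=1
  k=1: a=2, p=21, q=2
  k=2: a=3, p=73, q=7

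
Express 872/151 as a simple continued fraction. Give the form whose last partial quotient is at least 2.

[5; 1, 3, 2, 3, 1, 3]

872 = 5·151 + 117
151 = 1·117 + 34
117 = 3·34 + 15
34 = 2·15 + 4
15 = 3·4 + 3
4 = 1·3 + 1
3 = 3·1 + 0  (stop)
So 872/151 = [5; 1, 3, 2, 3, 1, 3].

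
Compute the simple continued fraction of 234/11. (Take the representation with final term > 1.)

[21; 3, 1, 2]

234 = 21*11 + 3
11 = 3*3 + 2
3 = 1*2 + 1
2 = 2*1 + 0  (stop)
So 234/11 = [21; 3, 1, 2].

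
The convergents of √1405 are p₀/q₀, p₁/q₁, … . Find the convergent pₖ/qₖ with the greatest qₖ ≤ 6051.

167513/4469

√1405 = [37; 2, 14, 2, 74, …] (period length 4).
Convergents:
  p_0/q_0 = 37/1
  p_1/q_1 = 75/2
  p_2/q_2 = 1087/29
  p_3/q_3 = 2249/60
  p_4/q_4 = 167513/4469
  p_5/q_5 = 337275/8998
q_4 = 4469 ≤ 6051 < 8998 = q_5, so the answer is 167513/4469.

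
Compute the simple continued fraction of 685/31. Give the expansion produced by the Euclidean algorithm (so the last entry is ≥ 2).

685 = 22*31 + 3
31 = 10*3 + 1
3 = 3*1 + 0  (stop)
So 685/31 = [22; 10, 3].

[22; 10, 3]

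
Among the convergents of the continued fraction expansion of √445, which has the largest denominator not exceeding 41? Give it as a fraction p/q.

√445 = [21; 10, 1, 1, 10, 42, …] (period length 5).
Convergents:
  p_0/q_0 = 21/1
  p_1/q_1 = 211/10
  p_2/q_2 = 232/11
  p_3/q_3 = 443/21
  p_4/q_4 = 4662/221
q_3 = 21 ≤ 41 < 221 = q_4, so the answer is 443/21.

443/21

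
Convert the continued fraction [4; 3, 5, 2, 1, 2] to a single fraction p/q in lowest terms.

591/137

Fold from the inside: start with 2/1.
  1 + 1/2 = 3/2
  2 + 2/3 = 8/3
  5 + 3/8 = 43/8
  3 + 8/43 = 137/43
  4 + 43/137 = 591/137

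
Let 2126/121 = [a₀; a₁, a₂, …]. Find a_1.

2126 = 17·121 + 69   →  a_0 = 17
121 = 1·69 + 52   →  a_1 = 1

1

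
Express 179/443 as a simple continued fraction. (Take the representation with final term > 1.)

179 = 0*443 + 179
443 = 2*179 + 85
179 = 2*85 + 9
85 = 9*9 + 4
9 = 2*4 + 1
4 = 4*1 + 0  (stop)
So 179/443 = [0; 2, 2, 9, 2, 4].

[0; 2, 2, 9, 2, 4]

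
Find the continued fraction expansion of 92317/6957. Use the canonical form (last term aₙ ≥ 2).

[13; 3, 1, 2, 2, 3, 19, 4]

92317 = 13·6957 + 1876
6957 = 3·1876 + 1329
1876 = 1·1329 + 547
1329 = 2·547 + 235
547 = 2·235 + 77
235 = 3·77 + 4
77 = 19·4 + 1
4 = 4·1 + 0  (stop)
So 92317/6957 = [13; 3, 1, 2, 2, 3, 19, 4].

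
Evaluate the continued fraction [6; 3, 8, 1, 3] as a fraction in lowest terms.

689/109

Using pₖ = aₖpₖ₋₁ + pₖ₋₂ and qₖ = aₖqₖ₋₁ + qₖ₋₂:
  k=0: a=6, p=6, q=1
  k=1: a=3, p=19, q=3
  k=2: a=8, p=158, q=25
  k=3: a=1, p=177, q=28
  k=4: a=3, p=689, q=109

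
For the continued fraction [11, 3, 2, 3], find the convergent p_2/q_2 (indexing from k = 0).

Using pₖ = aₖpₖ₋₁ + pₖ₋₂, qₖ = aₖqₖ₋₁ + qₖ₋₂ (with p₋₁=1, p₋₂=0, q₋₁=0, q₋₂=1):
  k=0: a=11, p=11, q=1
  k=1: a=3, p=34, q=3
  k=2: a=2, p=79, q=7

79/7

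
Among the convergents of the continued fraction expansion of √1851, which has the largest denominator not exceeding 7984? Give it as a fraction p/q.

159143/3699

√1851 = [43; 43, 86, …] (period length 2).
Convergents:
  p_0/q_0 = 43/1
  p_1/q_1 = 1850/43
  p_2/q_2 = 159143/3699
  p_3/q_3 = 6844999/159100
q_2 = 3699 ≤ 7984 < 159100 = q_3, so the answer is 159143/3699.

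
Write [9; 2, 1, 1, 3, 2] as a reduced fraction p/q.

Fold from the inside: start with 2/1.
  3 + 1/2 = 7/2
  1 + 2/7 = 9/7
  1 + 7/9 = 16/9
  2 + 9/16 = 41/16
  9 + 16/41 = 385/41

385/41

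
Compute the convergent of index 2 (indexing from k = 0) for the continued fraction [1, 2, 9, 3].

Using pₖ = aₖpₖ₋₁ + pₖ₋₂, qₖ = aₖqₖ₋₁ + qₖ₋₂ (with p₋₁=1, p₋₂=0, q₋₁=0, q₋₂=1):
  k=0: a=1, p=1, q=1
  k=1: a=2, p=3, q=2
  k=2: a=9, p=28, q=19

28/19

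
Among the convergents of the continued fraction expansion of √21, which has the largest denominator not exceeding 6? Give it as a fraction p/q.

√21 = [4; 1, 1, 2, 1, 1, 8, …] (period length 6).
Convergents:
  p_0/q_0 = 4/1
  p_1/q_1 = 5/1
  p_2/q_2 = 9/2
  p_3/q_3 = 23/5
  p_4/q_4 = 32/7
q_3 = 5 ≤ 6 < 7 = q_4, so the answer is 23/5.

23/5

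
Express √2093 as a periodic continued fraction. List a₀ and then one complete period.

a₀ = ⌊√2093⌋ = 45.
With m₀=0, d₀=1 and mₖ₊₁ = dₖaₖ − mₖ, dₖ₊₁ = (n − mₖ₊₁²)/dₖ, aₖ₊₁ = ⌊(a₀+mₖ₊₁)/dₖ₊₁⌋:
  k=1: m=45, d=68, a=1
  k=2: m=23, d=23, a=2
  k=3: m=23, d=68, a=1
  k=4: m=45, d=1, a=90
d=1 and a=2a₀=90 at k=4, so the next step gives (m, d) = (45, 68) again — its k=1 value — and the period has length 4.

[45; 1, 2, 1, 90]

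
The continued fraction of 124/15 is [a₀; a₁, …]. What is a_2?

1

124 = 8·15 + 4   →  a_0 = 8
15 = 3·4 + 3   →  a_1 = 3
4 = 1·3 + 1   →  a_2 = 1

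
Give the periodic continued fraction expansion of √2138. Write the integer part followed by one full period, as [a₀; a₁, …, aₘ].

[46; 4, 5, 5, 4, 92]

a₀ = ⌊√2138⌋ = 46.
With m₀=0, d₀=1 and mₖ₊₁ = dₖaₖ − mₖ, dₖ₊₁ = (n − mₖ₊₁²)/dₖ, aₖ₊₁ = ⌊(a₀+mₖ₊₁)/dₖ₊₁⌋:
  k=1: m=46, d=22, a=4
  k=2: m=42, d=17, a=5
  k=3: m=43, d=17, a=5
  k=4: m=42, d=22, a=4
  k=5: m=46, d=1, a=92
d=1 and a=2a₀=92 at k=5, so the next step gives (m, d) = (46, 22) again — its k=1 value — and the period has length 5.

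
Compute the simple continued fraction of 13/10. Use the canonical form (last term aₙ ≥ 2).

13 = 1×10 + 3
10 = 3×3 + 1
3 = 3×1 + 0  (stop)
So 13/10 = [1; 3, 3].

[1; 3, 3]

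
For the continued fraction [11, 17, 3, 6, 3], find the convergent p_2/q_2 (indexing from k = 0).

Using pₖ = aₖpₖ₋₁ + pₖ₋₂, qₖ = aₖqₖ₋₁ + qₖ₋₂ (with p₋₁=1, p₋₂=0, q₋₁=0, q₋₂=1):
  k=0: a=11, p=11, q=1
  k=1: a=17, p=188, q=17
  k=2: a=3, p=575, q=52

575/52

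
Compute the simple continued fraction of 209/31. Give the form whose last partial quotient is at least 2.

[6; 1, 2, 1, 7]

209 = 6×31 + 23
31 = 1×23 + 8
23 = 2×8 + 7
8 = 1×7 + 1
7 = 7×1 + 0  (stop)
So 209/31 = [6; 1, 2, 1, 7].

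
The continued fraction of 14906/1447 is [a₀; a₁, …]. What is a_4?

3

14906 = 10·1447 + 436   →  a_0 = 10
1447 = 3·436 + 139   →  a_1 = 3
436 = 3·139 + 19   →  a_2 = 3
139 = 7·19 + 6   →  a_3 = 7
19 = 3·6 + 1   →  a_4 = 3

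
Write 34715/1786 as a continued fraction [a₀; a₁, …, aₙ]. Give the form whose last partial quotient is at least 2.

[19; 2, 3, 2, 18, 6]

34715 = 19·1786 + 781
1786 = 2·781 + 224
781 = 3·224 + 109
224 = 2·109 + 6
109 = 18·6 + 1
6 = 6·1 + 0  (stop)
So 34715/1786 = [19; 2, 3, 2, 18, 6].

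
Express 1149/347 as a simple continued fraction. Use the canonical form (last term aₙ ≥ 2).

[3; 3, 4, 1, 2, 3, 2]

1149 = 3*347 + 108
347 = 3*108 + 23
108 = 4*23 + 16
23 = 1*16 + 7
16 = 2*7 + 2
7 = 3*2 + 1
2 = 2*1 + 0  (stop)
So 1149/347 = [3; 3, 4, 1, 2, 3, 2].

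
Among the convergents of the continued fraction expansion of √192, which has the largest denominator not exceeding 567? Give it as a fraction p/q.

2702/195

√192 = [13; 1, 5, 1, 26, …] (period length 4).
Convergents:
  p_0/q_0 = 13/1
  p_1/q_1 = 14/1
  p_2/q_2 = 83/6
  p_3/q_3 = 97/7
  p_4/q_4 = 2605/188
  p_5/q_5 = 2702/195
  p_6/q_6 = 16115/1163
q_5 = 195 ≤ 567 < 1163 = q_6, so the answer is 2702/195.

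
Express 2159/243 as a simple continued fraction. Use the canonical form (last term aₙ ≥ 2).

[8; 1, 7, 1, 2, 9]

2159 = 8*243 + 215
243 = 1*215 + 28
215 = 7*28 + 19
28 = 1*19 + 9
19 = 2*9 + 1
9 = 9*1 + 0  (stop)
So 2159/243 = [8; 1, 7, 1, 2, 9].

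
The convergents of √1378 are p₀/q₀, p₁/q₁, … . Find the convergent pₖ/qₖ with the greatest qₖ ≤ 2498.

42801/1153

√1378 = [37; 8, 4, 4, 8, 74, …] (period length 5).
Convergents:
  p_0/q_0 = 37/1
  p_1/q_1 = 297/8
  p_2/q_2 = 1225/33
  p_3/q_3 = 5197/140
  p_4/q_4 = 42801/1153
  p_5/q_5 = 3172471/85462
q_4 = 1153 ≤ 2498 < 85462 = q_5, so the answer is 42801/1153.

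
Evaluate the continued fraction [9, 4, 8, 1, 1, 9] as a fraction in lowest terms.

6165/667

Fold from the inside: start with 9/1.
  1 + 1/9 = 10/9
  1 + 9/10 = 19/10
  8 + 10/19 = 162/19
  4 + 19/162 = 667/162
  9 + 162/667 = 6165/667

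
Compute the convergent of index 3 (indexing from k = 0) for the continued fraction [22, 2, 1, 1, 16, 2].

112/5

Using pₖ = aₖpₖ₋₁ + pₖ₋₂, qₖ = aₖqₖ₋₁ + qₖ₋₂ (with p₋₁=1, p₋₂=0, q₋₁=0, q₋₂=1):
  k=0: a=22, p=22, q=1
  k=1: a=2, p=45, q=2
  k=2: a=1, p=67, q=3
  k=3: a=1, p=112, q=5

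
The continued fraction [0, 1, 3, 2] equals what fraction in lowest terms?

7/9

Fold from the inside: start with 2/1.
  3 + 1/2 = 7/2
  1 + 2/7 = 9/7
  0 + 7/9 = 7/9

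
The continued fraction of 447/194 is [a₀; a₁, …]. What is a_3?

2

447 = 2·194 + 59   →  a_0 = 2
194 = 3·59 + 17   →  a_1 = 3
59 = 3·17 + 8   →  a_2 = 3
17 = 2·8 + 1   →  a_3 = 2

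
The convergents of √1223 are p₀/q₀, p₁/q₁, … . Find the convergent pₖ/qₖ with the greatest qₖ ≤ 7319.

√1223 = [34; 1, 33, 1, 68, …] (period length 4).
Convergents:
  p_0/q_0 = 34/1
  p_1/q_1 = 35/1
  p_2/q_2 = 1189/34
  p_3/q_3 = 1224/35
  p_4/q_4 = 84421/2414
  p_5/q_5 = 85645/2449
  p_6/q_6 = 2910706/83231
q_5 = 2449 ≤ 7319 < 83231 = q_6, so the answer is 85645/2449.

85645/2449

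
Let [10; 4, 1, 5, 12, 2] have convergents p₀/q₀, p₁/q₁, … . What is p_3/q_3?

296/29

Using pₖ = aₖpₖ₋₁ + pₖ₋₂, qₖ = aₖqₖ₋₁ + qₖ₋₂ (with p₋₁=1, p₋₂=0, q₋₁=0, q₋₂=1):
  k=0: a=10, p=10, q=1
  k=1: a=4, p=41, q=4
  k=2: a=1, p=51, q=5
  k=3: a=5, p=296, q=29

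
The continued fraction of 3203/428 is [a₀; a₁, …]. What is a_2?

14

3203 = 7·428 + 207   →  a_0 = 7
428 = 2·207 + 14   →  a_1 = 2
207 = 14·14 + 11   →  a_2 = 14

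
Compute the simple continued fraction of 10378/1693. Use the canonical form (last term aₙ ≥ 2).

10378 = 6·1693 + 220
1693 = 7·220 + 153
220 = 1·153 + 67
153 = 2·67 + 19
67 = 3·19 + 10
19 = 1·10 + 9
10 = 1·9 + 1
9 = 9·1 + 0  (stop)
So 10378/1693 = [6; 7, 1, 2, 3, 1, 1, 9].

[6; 7, 1, 2, 3, 1, 1, 9]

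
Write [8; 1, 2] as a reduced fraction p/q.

26/3

Fold from the inside: start with 2/1.
  1 + 1/2 = 3/2
  8 + 2/3 = 26/3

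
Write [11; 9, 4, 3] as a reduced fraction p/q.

1333/120

Using pₖ = aₖpₖ₋₁ + pₖ₋₂ and qₖ = aₖqₖ₋₁ + qₖ₋₂:
  k=0: a=11, p=11, q=1
  k=1: a=9, p=100, q=9
  k=2: a=4, p=411, q=37
  k=3: a=3, p=1333, q=120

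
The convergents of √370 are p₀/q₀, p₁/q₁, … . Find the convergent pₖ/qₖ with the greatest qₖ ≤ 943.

12503/650

√370 = [19; 4, 4, 38, …] (period length 3).
Convergents:
  p_0/q_0 = 19/1
  p_1/q_1 = 77/4
  p_2/q_2 = 327/17
  p_3/q_3 = 12503/650
  p_4/q_4 = 50339/2617
q_3 = 650 ≤ 943 < 2617 = q_4, so the answer is 12503/650.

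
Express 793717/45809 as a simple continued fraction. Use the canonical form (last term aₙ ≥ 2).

[17; 3, 16, 3, 7, 8, 5]

793717 = 17*45809 + 14964
45809 = 3*14964 + 917
14964 = 16*917 + 292
917 = 3*292 + 41
292 = 7*41 + 5
41 = 8*5 + 1
5 = 5*1 + 0  (stop)
So 793717/45809 = [17; 3, 16, 3, 7, 8, 5].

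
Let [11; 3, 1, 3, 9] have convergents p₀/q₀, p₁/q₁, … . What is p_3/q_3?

169/15

Using pₖ = aₖpₖ₋₁ + pₖ₋₂, qₖ = aₖqₖ₋₁ + qₖ₋₂ (with p₋₁=1, p₋₂=0, q₋₁=0, q₋₂=1):
  k=0: a=11, p=11, q=1
  k=1: a=3, p=34, q=3
  k=2: a=1, p=45, q=4
  k=3: a=3, p=169, q=15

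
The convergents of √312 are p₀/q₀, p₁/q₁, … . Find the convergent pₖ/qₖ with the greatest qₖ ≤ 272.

√312 = [17; 1, 1, 1, 34, …] (period length 4).
Convergents:
  p_0/q_0 = 17/1
  p_1/q_1 = 18/1
  p_2/q_2 = 35/2
  p_3/q_3 = 53/3
  p_4/q_4 = 1837/104
  p_5/q_5 = 1890/107
  p_6/q_6 = 3727/211
  p_7/q_7 = 5617/318
q_6 = 211 ≤ 272 < 318 = q_7, so the answer is 3727/211.

3727/211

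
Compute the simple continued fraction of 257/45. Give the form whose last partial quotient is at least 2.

257 = 5×45 + 32
45 = 1×32 + 13
32 = 2×13 + 6
13 = 2×6 + 1
6 = 6×1 + 0  (stop)
So 257/45 = [5; 1, 2, 2, 6].

[5; 1, 2, 2, 6]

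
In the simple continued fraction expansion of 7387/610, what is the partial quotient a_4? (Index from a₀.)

1

7387 = 12·610 + 67   →  a_0 = 12
610 = 9·67 + 7   →  a_1 = 9
67 = 9·7 + 4   →  a_2 = 9
7 = 1·4 + 3   →  a_3 = 1
4 = 1·3 + 1   →  a_4 = 1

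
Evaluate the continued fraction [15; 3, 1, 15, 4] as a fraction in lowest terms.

Using pₖ = aₖpₖ₋₁ + pₖ₋₂ and qₖ = aₖqₖ₋₁ + qₖ₋₂:
  k=0: a=15, p=15, q=1
  k=1: a=3, p=46, q=3
  k=2: a=1, p=61, q=4
  k=3: a=15, p=961, q=63
  k=4: a=4, p=3905, q=256

3905/256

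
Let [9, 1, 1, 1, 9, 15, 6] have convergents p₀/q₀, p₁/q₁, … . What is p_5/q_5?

4229/438

Using pₖ = aₖpₖ₋₁ + pₖ₋₂, qₖ = aₖqₖ₋₁ + qₖ₋₂ (with p₋₁=1, p₋₂=0, q₋₁=0, q₋₂=1):
  k=0: a=9, p=9, q=1
  k=1: a=1, p=10, q=1
  k=2: a=1, p=19, q=2
  k=3: a=1, p=29, q=3
  k=4: a=9, p=280, q=29
  k=5: a=15, p=4229, q=438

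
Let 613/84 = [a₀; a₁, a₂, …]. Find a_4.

3

613 = 7·84 + 25   →  a_0 = 7
84 = 3·25 + 9   →  a_1 = 3
25 = 2·9 + 7   →  a_2 = 2
9 = 1·7 + 2   →  a_3 = 1
7 = 3·2 + 1   →  a_4 = 3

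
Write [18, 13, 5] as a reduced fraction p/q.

1193/66

Using pₖ = aₖpₖ₋₁ + pₖ₋₂ and qₖ = aₖqₖ₋₁ + qₖ₋₂:
  k=0: a=18, p=18, q=1
  k=1: a=13, p=235, q=13
  k=2: a=5, p=1193, q=66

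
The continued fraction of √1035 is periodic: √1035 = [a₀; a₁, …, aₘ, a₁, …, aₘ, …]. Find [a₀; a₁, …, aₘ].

[32; 5, 1, 5, 64]

a₀ = ⌊√1035⌋ = 32.
With m₀=0, d₀=1 and mₖ₊₁ = dₖaₖ − mₖ, dₖ₊₁ = (n − mₖ₊₁²)/dₖ, aₖ₊₁ = ⌊(a₀+mₖ₊₁)/dₖ₊₁⌋:
  k=1: m=32, d=11, a=5
  k=2: m=23, d=46, a=1
  k=3: m=23, d=11, a=5
  k=4: m=32, d=1, a=64
d=1 and a=2a₀=64 at k=4, so the next step gives (m, d) = (32, 11) again — its k=1 value — and the period has length 4.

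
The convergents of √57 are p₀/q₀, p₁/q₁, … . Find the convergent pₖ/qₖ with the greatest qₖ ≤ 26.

√57 = [7; 1, 1, 4, 1, 1, 14, …] (period length 6).
Convergents:
  p_0/q_0 = 7/1
  p_1/q_1 = 8/1
  p_2/q_2 = 15/2
  p_3/q_3 = 68/9
  p_4/q_4 = 83/11
  p_5/q_5 = 151/20
  p_6/q_6 = 2197/291
q_5 = 20 ≤ 26 < 291 = q_6, so the answer is 151/20.

151/20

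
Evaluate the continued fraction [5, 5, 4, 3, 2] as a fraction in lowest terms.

815/157

Using pₖ = aₖpₖ₋₁ + pₖ₋₂ and qₖ = aₖqₖ₋₁ + qₖ₋₂:
  k=0: a=5, p=5, q=1
  k=1: a=5, p=26, q=5
  k=2: a=4, p=109, q=21
  k=3: a=3, p=353, q=68
  k=4: a=2, p=815, q=157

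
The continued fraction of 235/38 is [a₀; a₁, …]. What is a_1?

5

235 = 6·38 + 7   →  a_0 = 6
38 = 5·7 + 3   →  a_1 = 5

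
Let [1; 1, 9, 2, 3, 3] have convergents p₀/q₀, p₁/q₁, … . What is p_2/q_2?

19/10

Using pₖ = aₖpₖ₋₁ + pₖ₋₂, qₖ = aₖqₖ₋₁ + qₖ₋₂ (with p₋₁=1, p₋₂=0, q₋₁=0, q₋₂=1):
  k=0: a=1, p=1, q=1
  k=1: a=1, p=2, q=1
  k=2: a=9, p=19, q=10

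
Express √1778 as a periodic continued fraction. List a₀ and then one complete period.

[42; 6, 84]

a₀ = ⌊√1778⌋ = 42.
With m₀=0, d₀=1 and mₖ₊₁ = dₖaₖ − mₖ, dₖ₊₁ = (n − mₖ₊₁²)/dₖ, aₖ₊₁ = ⌊(a₀+mₖ₊₁)/dₖ₊₁⌋:
  k=1: m=42, d=14, a=6
  k=2: m=42, d=1, a=84
d=1 and a=2a₀=84 at k=2, so the next step gives (m, d) = (42, 14) again — its k=1 value — and the period has length 2.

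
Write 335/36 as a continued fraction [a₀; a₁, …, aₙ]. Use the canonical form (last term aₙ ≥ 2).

335 = 9·36 + 11
36 = 3·11 + 3
11 = 3·3 + 2
3 = 1·2 + 1
2 = 2·1 + 0  (stop)
So 335/36 = [9; 3, 3, 1, 2].

[9; 3, 3, 1, 2]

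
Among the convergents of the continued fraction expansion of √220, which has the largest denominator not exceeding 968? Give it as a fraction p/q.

13186/889

√220 = [14; 1, 4, 1, 28, …] (period length 4).
Convergents:
  p_0/q_0 = 14/1
  p_1/q_1 = 15/1
  p_2/q_2 = 74/5
  p_3/q_3 = 89/6
  p_4/q_4 = 2566/173
  p_5/q_5 = 2655/179
  p_6/q_6 = 13186/889
  p_7/q_7 = 15841/1068
q_6 = 889 ≤ 968 < 1068 = q_7, so the answer is 13186/889.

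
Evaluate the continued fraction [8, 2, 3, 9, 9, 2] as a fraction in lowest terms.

10530/1249

Fold from the inside: start with 2/1.
  9 + 1/2 = 19/2
  9 + 2/19 = 173/19
  3 + 19/173 = 538/173
  2 + 173/538 = 1249/538
  8 + 538/1249 = 10530/1249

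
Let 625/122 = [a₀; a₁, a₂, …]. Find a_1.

625 = 5·122 + 15   →  a_0 = 5
122 = 8·15 + 2   →  a_1 = 8

8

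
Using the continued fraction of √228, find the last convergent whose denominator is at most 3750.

45601/3020

√228 = [15; 10, 30, …] (period length 2).
Convergents:
  p_0/q_0 = 15/1
  p_1/q_1 = 151/10
  p_2/q_2 = 4545/301
  p_3/q_3 = 45601/3020
  p_4/q_4 = 1372575/90901
q_3 = 3020 ≤ 3750 < 90901 = q_4, so the answer is 45601/3020.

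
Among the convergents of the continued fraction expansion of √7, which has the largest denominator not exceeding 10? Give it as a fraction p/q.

√7 = [2; 1, 1, 1, 4, …] (period length 4).
Convergents:
  p_0/q_0 = 2/1
  p_1/q_1 = 3/1
  p_2/q_2 = 5/2
  p_3/q_3 = 8/3
  p_4/q_4 = 37/14
q_3 = 3 ≤ 10 < 14 = q_4, so the answer is 8/3.

8/3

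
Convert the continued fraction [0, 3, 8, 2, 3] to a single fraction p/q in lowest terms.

59/184

Fold from the inside: start with 3/1.
  2 + 1/3 = 7/3
  8 + 3/7 = 59/7
  3 + 7/59 = 184/59
  0 + 59/184 = 59/184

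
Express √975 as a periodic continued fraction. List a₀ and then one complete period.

[31; 4, 2, 4, 62]

a₀ = ⌊√975⌋ = 31.
With m₀=0, d₀=1 and mₖ₊₁ = dₖaₖ − mₖ, dₖ₊₁ = (n − mₖ₊₁²)/dₖ, aₖ₊₁ = ⌊(a₀+mₖ₊₁)/dₖ₊₁⌋:
  k=1: m=31, d=14, a=4
  k=2: m=25, d=25, a=2
  k=3: m=25, d=14, a=4
  k=4: m=31, d=1, a=62
d=1 and a=2a₀=62 at k=4, so the next step gives (m, d) = (31, 14) again — its k=1 value — and the period has length 4.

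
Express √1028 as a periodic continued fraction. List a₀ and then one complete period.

a₀ = ⌊√1028⌋ = 32.
With m₀=0, d₀=1 and mₖ₊₁ = dₖaₖ − mₖ, dₖ₊₁ = (n − mₖ₊₁²)/dₖ, aₖ₊₁ = ⌊(a₀+mₖ₊₁)/dₖ₊₁⌋:
  k=1: m=32, d=4, a=16
  k=2: m=32, d=1, a=64
d=1 and a=2a₀=64 at k=2, so the next step gives (m, d) = (32, 4) again — its k=1 value — and the period has length 2.

[32; 16, 64]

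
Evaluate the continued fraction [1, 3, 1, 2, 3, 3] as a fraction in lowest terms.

155/122

Fold from the inside: start with 3/1.
  3 + 1/3 = 10/3
  2 + 3/10 = 23/10
  1 + 10/23 = 33/23
  3 + 23/33 = 122/33
  1 + 33/122 = 155/122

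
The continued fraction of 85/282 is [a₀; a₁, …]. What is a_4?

1

85 = 0·282 + 85   →  a_0 = 0
282 = 3·85 + 27   →  a_1 = 3
85 = 3·27 + 4   →  a_2 = 3
27 = 6·4 + 3   →  a_3 = 6
4 = 1·3 + 1   →  a_4 = 1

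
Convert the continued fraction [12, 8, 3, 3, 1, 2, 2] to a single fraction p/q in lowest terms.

8557/706

Fold from the inside: start with 2/1.
  2 + 1/2 = 5/2
  1 + 2/5 = 7/5
  3 + 5/7 = 26/7
  3 + 7/26 = 85/26
  8 + 26/85 = 706/85
  12 + 85/706 = 8557/706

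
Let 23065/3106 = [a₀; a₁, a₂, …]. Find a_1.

2

23065 = 7·3106 + 1323   →  a_0 = 7
3106 = 2·1323 + 460   →  a_1 = 2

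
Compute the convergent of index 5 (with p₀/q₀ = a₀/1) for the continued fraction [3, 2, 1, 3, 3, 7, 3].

Using pₖ = aₖpₖ₋₁ + pₖ₋₂, qₖ = aₖqₖ₋₁ + qₖ₋₂ (with p₋₁=1, p₋₂=0, q₋₁=0, q₋₂=1):
  k=0: a=3, p=3, q=1
  k=1: a=2, p=7, q=2
  k=2: a=1, p=10, q=3
  k=3: a=3, p=37, q=11
  k=4: a=3, p=121, q=36
  k=5: a=7, p=884, q=263

884/263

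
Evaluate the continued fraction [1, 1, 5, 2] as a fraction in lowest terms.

Using pₖ = aₖpₖ₋₁ + pₖ₋₂ and qₖ = aₖqₖ₋₁ + qₖ₋₂:
  k=0: a=1, p=1, q=1
  k=1: a=1, p=2, q=1
  k=2: a=5, p=11, q=6
  k=3: a=2, p=24, q=13

24/13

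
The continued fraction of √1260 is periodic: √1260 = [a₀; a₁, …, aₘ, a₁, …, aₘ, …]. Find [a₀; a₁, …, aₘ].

a₀ = ⌊√1260⌋ = 35.
With m₀=0, d₀=1 and mₖ₊₁ = dₖaₖ − mₖ, dₖ₊₁ = (n − mₖ₊₁²)/dₖ, aₖ₊₁ = ⌊(a₀+mₖ₊₁)/dₖ₊₁⌋:
  k=1: m=35, d=35, a=2
  k=2: m=35, d=1, a=70
d=1 and a=2a₀=70 at k=2, so the next step gives (m, d) = (35, 35) again — its k=1 value — and the period has length 2.

[35; 2, 70]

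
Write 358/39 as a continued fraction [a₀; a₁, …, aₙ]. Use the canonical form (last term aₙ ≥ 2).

[9; 5, 1, 1, 3]

358 = 9*39 + 7
39 = 5*7 + 4
7 = 1*4 + 3
4 = 1*3 + 1
3 = 3*1 + 0  (stop)
So 358/39 = [9; 5, 1, 1, 3].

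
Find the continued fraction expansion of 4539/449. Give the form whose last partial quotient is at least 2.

[10; 9, 6, 8]

4539 = 10*449 + 49
449 = 9*49 + 8
49 = 6*8 + 1
8 = 8*1 + 0  (stop)
So 4539/449 = [10; 9, 6, 8].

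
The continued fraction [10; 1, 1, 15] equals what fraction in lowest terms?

326/31

Fold from the inside: start with 15/1.
  1 + 1/15 = 16/15
  1 + 15/16 = 31/16
  10 + 16/31 = 326/31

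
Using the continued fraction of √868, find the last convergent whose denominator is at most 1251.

15055/511

√868 = [29; 2, 6, 19, 2, 19, 6, 2, 58, …] (period length 8).
Convergents:
  p_0/q_0 = 29/1
  p_1/q_1 = 59/2
  p_2/q_2 = 383/13
  p_3/q_3 = 7336/249
  p_4/q_4 = 15055/511
  p_5/q_5 = 293381/9958
q_4 = 511 ≤ 1251 < 9958 = q_5, so the answer is 15055/511.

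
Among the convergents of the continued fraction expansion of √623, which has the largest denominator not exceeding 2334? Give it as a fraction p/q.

31175/1249

√623 = [24; 1, 23, 1, 48, …] (period length 4).
Convergents:
  p_0/q_0 = 24/1
  p_1/q_1 = 25/1
  p_2/q_2 = 599/24
  p_3/q_3 = 624/25
  p_4/q_4 = 30551/1224
  p_5/q_5 = 31175/1249
  p_6/q_6 = 747576/29951
q_5 = 1249 ≤ 2334 < 29951 = q_6, so the answer is 31175/1249.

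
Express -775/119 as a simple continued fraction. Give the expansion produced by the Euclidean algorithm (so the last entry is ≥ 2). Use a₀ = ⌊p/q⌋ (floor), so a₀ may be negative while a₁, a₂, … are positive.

[-7; 2, 19, 3]

-775 = -7×119 + 58
119 = 2×58 + 3
58 = 19×3 + 1
3 = 3×1 + 0  (stop)
So -775/119 = [-7; 2, 19, 3].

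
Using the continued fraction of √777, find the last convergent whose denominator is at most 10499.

√777 = [27; 1, 6, 1, 54, …] (period length 4).
Convergents:
  p_0/q_0 = 27/1
  p_1/q_1 = 28/1
  p_2/q_2 = 195/7
  p_3/q_3 = 223/8
  p_4/q_4 = 12237/439
  p_5/q_5 = 12460/447
  p_6/q_6 = 86997/3121
  p_7/q_7 = 99457/3568
  p_8/q_8 = 5457675/195793
q_7 = 3568 ≤ 10499 < 195793 = q_8, so the answer is 99457/3568.

99457/3568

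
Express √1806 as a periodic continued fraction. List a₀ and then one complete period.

a₀ = ⌊√1806⌋ = 42.
With m₀=0, d₀=1 and mₖ₊₁ = dₖaₖ − mₖ, dₖ₊₁ = (n − mₖ₊₁²)/dₖ, aₖ₊₁ = ⌊(a₀+mₖ₊₁)/dₖ₊₁⌋:
  k=1: m=42, d=42, a=2
  k=2: m=42, d=1, a=84
d=1 and a=2a₀=84 at k=2, so the next step gives (m, d) = (42, 42) again — its k=1 value — and the period has length 2.

[42; 2, 84]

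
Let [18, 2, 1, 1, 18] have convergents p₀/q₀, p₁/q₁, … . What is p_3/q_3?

92/5

Using pₖ = aₖpₖ₋₁ + pₖ₋₂, qₖ = aₖqₖ₋₁ + qₖ₋₂ (with p₋₁=1, p₋₂=0, q₋₁=0, q₋₂=1):
  k=0: a=18, p=18, q=1
  k=1: a=2, p=37, q=2
  k=2: a=1, p=55, q=3
  k=3: a=1, p=92, q=5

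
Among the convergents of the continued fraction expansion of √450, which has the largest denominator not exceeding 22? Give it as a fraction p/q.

297/14

√450 = [21; 4, 1, 2, 4, 2, 1, 4, 42, …] (period length 8).
Convergents:
  p_0/q_0 = 21/1
  p_1/q_1 = 85/4
  p_2/q_2 = 106/5
  p_3/q_3 = 297/14
  p_4/q_4 = 1294/61
q_3 = 14 ≤ 22 < 61 = q_4, so the answer is 297/14.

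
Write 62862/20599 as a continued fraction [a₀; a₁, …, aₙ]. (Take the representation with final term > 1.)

[3; 19, 2, 1, 12, 2, 13]

62862 = 3×20599 + 1065
20599 = 19×1065 + 364
1065 = 2×364 + 337
364 = 1×337 + 27
337 = 12×27 + 13
27 = 2×13 + 1
13 = 13×1 + 0  (stop)
So 62862/20599 = [3; 19, 2, 1, 12, 2, 13].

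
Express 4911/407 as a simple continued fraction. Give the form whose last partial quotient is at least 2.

[12; 15, 13, 2]

4911 = 12·407 + 27
407 = 15·27 + 2
27 = 13·2 + 1
2 = 2·1 + 0  (stop)
So 4911/407 = [12; 15, 13, 2].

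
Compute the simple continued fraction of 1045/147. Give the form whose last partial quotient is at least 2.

1045 = 7*147 + 16
147 = 9*16 + 3
16 = 5*3 + 1
3 = 3*1 + 0  (stop)
So 1045/147 = [7; 9, 5, 3].

[7; 9, 5, 3]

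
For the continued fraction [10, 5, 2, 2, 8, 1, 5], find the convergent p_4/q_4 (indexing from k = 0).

2312/227

Using pₖ = aₖpₖ₋₁ + pₖ₋₂, qₖ = aₖqₖ₋₁ + qₖ₋₂ (with p₋₁=1, p₋₂=0, q₋₁=0, q₋₂=1):
  k=0: a=10, p=10, q=1
  k=1: a=5, p=51, q=5
  k=2: a=2, p=112, q=11
  k=3: a=2, p=275, q=27
  k=4: a=8, p=2312, q=227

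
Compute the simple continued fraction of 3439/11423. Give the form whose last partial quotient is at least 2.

[0; 3, 3, 9, 7, 8, 2]

3439 = 0·11423 + 3439
11423 = 3·3439 + 1106
3439 = 3·1106 + 121
1106 = 9·121 + 17
121 = 7·17 + 2
17 = 8·2 + 1
2 = 2·1 + 0  (stop)
So 3439/11423 = [0; 3, 3, 9, 7, 8, 2].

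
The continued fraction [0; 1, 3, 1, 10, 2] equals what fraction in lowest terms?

90/113

Fold from the inside: start with 2/1.
  10 + 1/2 = 21/2
  1 + 2/21 = 23/21
  3 + 21/23 = 90/23
  1 + 23/90 = 113/90
  0 + 90/113 = 90/113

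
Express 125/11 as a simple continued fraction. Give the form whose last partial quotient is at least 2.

[11; 2, 1, 3]

125 = 11*11 + 4
11 = 2*4 + 3
4 = 1*3 + 1
3 = 3*1 + 0  (stop)
So 125/11 = [11; 2, 1, 3].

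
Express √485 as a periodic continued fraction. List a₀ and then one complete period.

[22; 44]

a₀ = ⌊√485⌋ = 22.
With m₀=0, d₀=1 and mₖ₊₁ = dₖaₖ − mₖ, dₖ₊₁ = (n − mₖ₊₁²)/dₖ, aₖ₊₁ = ⌊(a₀+mₖ₊₁)/dₖ₊₁⌋:
  k=1: m=22, d=1, a=44
d=1 and a=2a₀=44 at k=1, so the next step gives (m, d) = (22, 1) again — its k=1 value — and the period has length 1.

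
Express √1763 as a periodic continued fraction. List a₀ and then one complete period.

[41; 1, 82]

a₀ = ⌊√1763⌋ = 41.
With m₀=0, d₀=1 and mₖ₊₁ = dₖaₖ − mₖ, dₖ₊₁ = (n − mₖ₊₁²)/dₖ, aₖ₊₁ = ⌊(a₀+mₖ₊₁)/dₖ₊₁⌋:
  k=1: m=41, d=82, a=1
  k=2: m=41, d=1, a=82
d=1 and a=2a₀=82 at k=2, so the next step gives (m, d) = (41, 82) again — its k=1 value — and the period has length 2.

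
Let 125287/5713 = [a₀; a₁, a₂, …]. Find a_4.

125287 = 21·5713 + 5314   →  a_0 = 21
5713 = 1·5314 + 399   →  a_1 = 1
5314 = 13·399 + 127   →  a_2 = 13
399 = 3·127 + 18   →  a_3 = 3
127 = 7·18 + 1   →  a_4 = 7

7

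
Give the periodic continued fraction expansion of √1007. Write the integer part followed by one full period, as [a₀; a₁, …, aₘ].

[31; 1, 2, 1, 2, 1, 62]

a₀ = ⌊√1007⌋ = 31.
With m₀=0, d₀=1 and mₖ₊₁ = dₖaₖ − mₖ, dₖ₊₁ = (n − mₖ₊₁²)/dₖ, aₖ₊₁ = ⌊(a₀+mₖ₊₁)/dₖ₊₁⌋:
  k=1: m=31, d=46, a=1
  k=2: m=15, d=17, a=2
  k=3: m=19, d=38, a=1
  k=4: m=19, d=17, a=2
  k=5: m=15, d=46, a=1
  k=6: m=31, d=1, a=62
d=1 and a=2a₀=62 at k=6, so the next step gives (m, d) = (31, 46) again — its k=1 value — and the period has length 6.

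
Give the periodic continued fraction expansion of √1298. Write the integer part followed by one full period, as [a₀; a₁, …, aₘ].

[36; 36, 72]

a₀ = ⌊√1298⌋ = 36.
With m₀=0, d₀=1 and mₖ₊₁ = dₖaₖ − mₖ, dₖ₊₁ = (n − mₖ₊₁²)/dₖ, aₖ₊₁ = ⌊(a₀+mₖ₊₁)/dₖ₊₁⌋:
  k=1: m=36, d=2, a=36
  k=2: m=36, d=1, a=72
d=1 and a=2a₀=72 at k=2, so the next step gives (m, d) = (36, 2) again — its k=1 value — and the period has length 2.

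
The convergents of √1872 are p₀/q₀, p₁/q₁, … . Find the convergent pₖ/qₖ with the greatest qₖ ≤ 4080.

168610/3897

√1872 = [43; 3, 1, 3, 86, …] (period length 4).
Convergents:
  p_0/q_0 = 43/1
  p_1/q_1 = 130/3
  p_2/q_2 = 173/4
  p_3/q_3 = 649/15
  p_4/q_4 = 55987/1294
  p_5/q_5 = 168610/3897
  p_6/q_6 = 224597/5191
q_5 = 3897 ≤ 4080 < 5191 = q_6, so the answer is 168610/3897.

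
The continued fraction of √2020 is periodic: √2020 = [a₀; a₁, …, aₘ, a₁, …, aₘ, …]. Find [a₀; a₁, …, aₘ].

[44; 1, 16, 1, 88]

a₀ = ⌊√2020⌋ = 44.
With m₀=0, d₀=1 and mₖ₊₁ = dₖaₖ − mₖ, dₖ₊₁ = (n − mₖ₊₁²)/dₖ, aₖ₊₁ = ⌊(a₀+mₖ₊₁)/dₖ₊₁⌋:
  k=1: m=44, d=84, a=1
  k=2: m=40, d=5, a=16
  k=3: m=40, d=84, a=1
  k=4: m=44, d=1, a=88
d=1 and a=2a₀=88 at k=4, so the next step gives (m, d) = (44, 84) again — its k=1 value — and the period has length 4.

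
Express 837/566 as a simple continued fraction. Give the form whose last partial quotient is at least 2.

[1; 2, 11, 3, 2, 3]

837 = 1×566 + 271
566 = 2×271 + 24
271 = 11×24 + 7
24 = 3×7 + 3
7 = 2×3 + 1
3 = 3×1 + 0  (stop)
So 837/566 = [1; 2, 11, 3, 2, 3].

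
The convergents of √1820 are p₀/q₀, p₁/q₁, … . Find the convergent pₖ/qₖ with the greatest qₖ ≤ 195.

√1820 = [42; 1, 1, 1, 20, 1, 1, 1, 84, …] (period length 8).
Convergents:
  p_0/q_0 = 42/1
  p_1/q_1 = 43/1
  p_2/q_2 = 85/2
  p_3/q_3 = 128/3
  p_4/q_4 = 2645/62
  p_5/q_5 = 2773/65
  p_6/q_6 = 5418/127
  p_7/q_7 = 8191/192
  p_8/q_8 = 693462/16255
q_7 = 192 ≤ 195 < 16255 = q_8, so the answer is 8191/192.

8191/192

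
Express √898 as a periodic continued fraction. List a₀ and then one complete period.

[29; 1, 28, 1, 58]

a₀ = ⌊√898⌋ = 29.
With m₀=0, d₀=1 and mₖ₊₁ = dₖaₖ − mₖ, dₖ₊₁ = (n − mₖ₊₁²)/dₖ, aₖ₊₁ = ⌊(a₀+mₖ₊₁)/dₖ₊₁⌋:
  k=1: m=29, d=57, a=1
  k=2: m=28, d=2, a=28
  k=3: m=28, d=57, a=1
  k=4: m=29, d=1, a=58
d=1 and a=2a₀=58 at k=4, so the next step gives (m, d) = (29, 57) again — its k=1 value — and the period has length 4.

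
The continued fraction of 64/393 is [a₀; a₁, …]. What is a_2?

7

64 = 0·393 + 64   →  a_0 = 0
393 = 6·64 + 9   →  a_1 = 6
64 = 7·9 + 1   →  a_2 = 7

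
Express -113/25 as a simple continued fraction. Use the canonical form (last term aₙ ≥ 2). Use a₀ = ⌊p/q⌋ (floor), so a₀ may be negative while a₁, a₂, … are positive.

-113 = -5×25 + 12
25 = 2×12 + 1
12 = 12×1 + 0  (stop)
So -113/25 = [-5; 2, 12].

[-5; 2, 12]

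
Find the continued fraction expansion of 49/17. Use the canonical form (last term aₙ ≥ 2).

[2; 1, 7, 2]

49 = 2·17 + 15
17 = 1·15 + 2
15 = 7·2 + 1
2 = 2·1 + 0  (stop)
So 49/17 = [2; 1, 7, 2].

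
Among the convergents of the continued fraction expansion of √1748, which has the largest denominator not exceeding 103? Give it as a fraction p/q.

3721/89

√1748 = [41; 1, 4, 4, 4, 1, 82, …] (period length 6).
Convergents:
  p_0/q_0 = 41/1
  p_1/q_1 = 42/1
  p_2/q_2 = 209/5
  p_3/q_3 = 878/21
  p_4/q_4 = 3721/89
  p_5/q_5 = 4599/110
q_4 = 89 ≤ 103 < 110 = q_5, so the answer is 3721/89.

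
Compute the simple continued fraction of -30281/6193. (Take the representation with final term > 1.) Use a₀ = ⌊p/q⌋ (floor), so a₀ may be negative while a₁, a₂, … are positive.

[-5; 9, 18, 2, 18]

-30281 = -5·6193 + 684
6193 = 9·684 + 37
684 = 18·37 + 18
37 = 2·18 + 1
18 = 18·1 + 0  (stop)
So -30281/6193 = [-5; 9, 18, 2, 18].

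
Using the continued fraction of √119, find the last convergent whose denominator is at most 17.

120/11

√119 = [10; 1, 9, 1, 20, …] (period length 4).
Convergents:
  p_0/q_0 = 10/1
  p_1/q_1 = 11/1
  p_2/q_2 = 109/10
  p_3/q_3 = 120/11
  p_4/q_4 = 2509/230
q_3 = 11 ≤ 17 < 230 = q_4, so the answer is 120/11.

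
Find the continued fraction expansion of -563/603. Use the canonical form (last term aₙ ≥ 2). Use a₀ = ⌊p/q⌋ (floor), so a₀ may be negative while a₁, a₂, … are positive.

[-1; 15, 13, 3]

-563 = -1*603 + 40
603 = 15*40 + 3
40 = 13*3 + 1
3 = 3*1 + 0  (stop)
So -563/603 = [-1; 15, 13, 3].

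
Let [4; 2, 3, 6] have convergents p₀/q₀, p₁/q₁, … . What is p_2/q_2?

Using pₖ = aₖpₖ₋₁ + pₖ₋₂, qₖ = aₖqₖ₋₁ + qₖ₋₂ (with p₋₁=1, p₋₂=0, q₋₁=0, q₋₂=1):
  k=0: a=4, p=4, q=1
  k=1: a=2, p=9, q=2
  k=2: a=3, p=31, q=7

31/7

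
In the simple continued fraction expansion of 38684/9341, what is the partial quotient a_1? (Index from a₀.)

38684 = 4·9341 + 1320   →  a_0 = 4
9341 = 7·1320 + 101   →  a_1 = 7

7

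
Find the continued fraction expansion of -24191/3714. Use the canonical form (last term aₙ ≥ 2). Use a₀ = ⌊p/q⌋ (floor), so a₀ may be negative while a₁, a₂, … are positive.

-24191 = -7*3714 + 1807
3714 = 2*1807 + 100
1807 = 18*100 + 7
100 = 14*7 + 2
7 = 3*2 + 1
2 = 2*1 + 0  (stop)
So -24191/3714 = [-7; 2, 18, 14, 3, 2].

[-7; 2, 18, 14, 3, 2]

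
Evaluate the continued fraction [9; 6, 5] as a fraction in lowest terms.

284/31

Using pₖ = aₖpₖ₋₁ + pₖ₋₂ and qₖ = aₖqₖ₋₁ + qₖ₋₂:
  k=0: a=9, p=9, q=1
  k=1: a=6, p=55, q=6
  k=2: a=5, p=284, q=31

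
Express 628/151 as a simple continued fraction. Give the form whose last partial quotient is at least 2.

[4; 6, 3, 2, 3]

628 = 4*151 + 24
151 = 6*24 + 7
24 = 3*7 + 3
7 = 2*3 + 1
3 = 3*1 + 0  (stop)
So 628/151 = [4; 6, 3, 2, 3].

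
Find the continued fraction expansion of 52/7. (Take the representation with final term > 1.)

52 = 7*7 + 3
7 = 2*3 + 1
3 = 3*1 + 0  (stop)
So 52/7 = [7; 2, 3].

[7; 2, 3]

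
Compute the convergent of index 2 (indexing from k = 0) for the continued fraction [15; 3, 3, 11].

153/10

Using pₖ = aₖpₖ₋₁ + pₖ₋₂, qₖ = aₖqₖ₋₁ + qₖ₋₂ (with p₋₁=1, p₋₂=0, q₋₁=0, q₋₂=1):
  k=0: a=15, p=15, q=1
  k=1: a=3, p=46, q=3
  k=2: a=3, p=153, q=10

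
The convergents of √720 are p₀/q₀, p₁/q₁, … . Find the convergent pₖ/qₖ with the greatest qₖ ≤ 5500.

51841/1932

√720 = [26; 1, 4, 1, 52, …] (period length 4).
Convergents:
  p_0/q_0 = 26/1
  p_1/q_1 = 27/1
  p_2/q_2 = 134/5
  p_3/q_3 = 161/6
  p_4/q_4 = 8506/317
  p_5/q_5 = 8667/323
  p_6/q_6 = 43174/1609
  p_7/q_7 = 51841/1932
  p_8/q_8 = 2738906/102073
q_7 = 1932 ≤ 5500 < 102073 = q_8, so the answer is 51841/1932.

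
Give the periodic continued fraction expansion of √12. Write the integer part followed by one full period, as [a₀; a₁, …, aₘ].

[3; 2, 6]

a₀ = ⌊√12⌋ = 3.
With m₀=0, d₀=1 and mₖ₊₁ = dₖaₖ − mₖ, dₖ₊₁ = (n − mₖ₊₁²)/dₖ, aₖ₊₁ = ⌊(a₀+mₖ₊₁)/dₖ₊₁⌋:
  k=1: m=3, d=3, a=2
  k=2: m=3, d=1, a=6
d=1 and a=2a₀=6 at k=2, so the next step gives (m, d) = (3, 3) again — its k=1 value — and the period has length 2.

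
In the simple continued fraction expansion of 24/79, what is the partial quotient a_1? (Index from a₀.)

3

24 = 0·79 + 24   →  a_0 = 0
79 = 3·24 + 7   →  a_1 = 3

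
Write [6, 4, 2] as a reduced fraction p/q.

Fold from the inside: start with 2/1.
  4 + 1/2 = 9/2
  6 + 2/9 = 56/9

56/9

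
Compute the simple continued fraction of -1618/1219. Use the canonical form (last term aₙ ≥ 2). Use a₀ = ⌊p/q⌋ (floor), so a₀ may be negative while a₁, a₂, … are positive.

-1618 = -2·1219 + 820
1219 = 1·820 + 399
820 = 2·399 + 22
399 = 18·22 + 3
22 = 7·3 + 1
3 = 3·1 + 0  (stop)
So -1618/1219 = [-2; 1, 2, 18, 7, 3].

[-2; 1, 2, 18, 7, 3]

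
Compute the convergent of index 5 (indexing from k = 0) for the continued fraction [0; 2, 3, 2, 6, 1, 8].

Using pₖ = aₖpₖ₋₁ + pₖ₋₂, qₖ = aₖqₖ₋₁ + qₖ₋₂ (with p₋₁=1, p₋₂=0, q₋₁=0, q₋₂=1):
  k=0: a=0, p=0, q=1
  k=1: a=2, p=1, q=2
  k=2: a=3, p=3, q=7
  k=3: a=2, p=7, q=16
  k=4: a=6, p=45, q=103
  k=5: a=1, p=52, q=119

52/119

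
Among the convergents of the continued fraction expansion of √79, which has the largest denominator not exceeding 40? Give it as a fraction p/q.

80/9

√79 = [8; 1, 7, 1, 16, …] (period length 4).
Convergents:
  p_0/q_0 = 8/1
  p_1/q_1 = 9/1
  p_2/q_2 = 71/8
  p_3/q_3 = 80/9
  p_4/q_4 = 1351/152
q_3 = 9 ≤ 40 < 152 = q_4, so the answer is 80/9.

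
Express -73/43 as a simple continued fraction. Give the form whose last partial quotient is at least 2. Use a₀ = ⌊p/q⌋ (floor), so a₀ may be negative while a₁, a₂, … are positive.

[-2; 3, 3, 4]

-73 = -2·43 + 13
43 = 3·13 + 4
13 = 3·4 + 1
4 = 4·1 + 0  (stop)
So -73/43 = [-2; 3, 3, 4].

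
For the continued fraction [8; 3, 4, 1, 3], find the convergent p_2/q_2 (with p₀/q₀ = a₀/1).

Using pₖ = aₖpₖ₋₁ + pₖ₋₂, qₖ = aₖqₖ₋₁ + qₖ₋₂ (with p₋₁=1, p₋₂=0, q₋₁=0, q₋₂=1):
  k=0: a=8, p=8, q=1
  k=1: a=3, p=25, q=3
  k=2: a=4, p=108, q=13

108/13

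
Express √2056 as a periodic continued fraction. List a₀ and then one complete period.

[45; 2, 1, 10, 1, 2, 90]

a₀ = ⌊√2056⌋ = 45.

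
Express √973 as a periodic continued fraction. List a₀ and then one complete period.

[31; 5, 5, 2, 8, 2, 5, 5, 62]

a₀ = ⌊√973⌋ = 31.
With m₀=0, d₀=1 and mₖ₊₁ = dₖaₖ − mₖ, dₖ₊₁ = (n − mₖ₊₁²)/dₖ, aₖ₊₁ = ⌊(a₀+mₖ₊₁)/dₖ₊₁⌋:
  k=1: m=31, d=12, a=5
  k=2: m=29, d=11, a=5
  k=3: m=26, d=27, a=2
  k=4: m=28, d=7, a=8
  k=5: m=28, d=27, a=2
  k=6: m=26, d=11, a=5
  k=7: m=29, d=12, a=5
  k=8: m=31, d=1, a=62
d=1 and a=2a₀=62 at k=8, so the next step gives (m, d) = (31, 12) again — its k=1 value — and the period has length 8.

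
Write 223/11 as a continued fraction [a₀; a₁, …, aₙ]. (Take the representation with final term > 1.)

223 = 20*11 + 3
11 = 3*3 + 2
3 = 1*2 + 1
2 = 2*1 + 0  (stop)
So 223/11 = [20; 3, 1, 2].

[20; 3, 1, 2]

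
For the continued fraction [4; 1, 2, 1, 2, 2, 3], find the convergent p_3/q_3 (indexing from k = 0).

Using pₖ = aₖpₖ₋₁ + pₖ₋₂, qₖ = aₖqₖ₋₁ + qₖ₋₂ (with p₋₁=1, p₋₂=0, q₋₁=0, q₋₂=1):
  k=0: a=4, p=4, q=1
  k=1: a=1, p=5, q=1
  k=2: a=2, p=14, q=3
  k=3: a=1, p=19, q=4

19/4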